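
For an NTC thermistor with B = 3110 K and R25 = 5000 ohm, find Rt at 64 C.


NTC thermistor equation: Rt = R25 * exp(B * (1/T - 1/T25)).
T in Kelvin: 337.15 K, T25 = 298.15 K
1/T - 1/T25 = 1/337.15 - 1/298.15 = -0.00038798
B * (1/T - 1/T25) = 3110 * -0.00038798 = -1.2066
Rt = 5000 * exp(-1.2066) = 1496.0 ohm

1496.0 ohm


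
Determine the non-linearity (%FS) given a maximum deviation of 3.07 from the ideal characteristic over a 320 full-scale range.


Linearity error = (max deviation / full scale) * 100%.
Linearity = (3.07 / 320) * 100
Linearity = 0.959 %FS

0.959 %FS


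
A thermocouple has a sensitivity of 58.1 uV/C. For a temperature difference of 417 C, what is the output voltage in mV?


The thermocouple output V = sensitivity * dT.
V = 58.1 uV/C * 417 C
V = 24227.7 uV
V = 24.228 mV

24.228 mV


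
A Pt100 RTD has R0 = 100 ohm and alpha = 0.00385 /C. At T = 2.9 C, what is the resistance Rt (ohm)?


The RTD equation: Rt = R0 * (1 + alpha * T).
Rt = 100 * (1 + 0.00385 * 2.9)
Rt = 100 * (1 + 0.011165)
Rt = 100 * 1.011165
Rt = 101.117 ohm

101.117 ohm


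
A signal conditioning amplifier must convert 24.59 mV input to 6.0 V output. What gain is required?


Gain = Vout / Vin (converting to same units).
G = 6.0 V / 24.59 mV
G = 6000.0 mV / 24.59 mV
G = 244.0

244.0


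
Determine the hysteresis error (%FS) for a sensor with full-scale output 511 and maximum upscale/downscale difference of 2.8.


Hysteresis = (max difference / full scale) * 100%.
H = (2.8 / 511) * 100
H = 0.548 %FS

0.548 %FS


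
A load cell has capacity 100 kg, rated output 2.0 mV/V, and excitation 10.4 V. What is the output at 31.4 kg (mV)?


Vout = rated_output * Vex * (load / capacity).
Vout = 2.0 * 10.4 * (31.4 / 100)
Vout = 2.0 * 10.4 * 0.314
Vout = 6.531 mV

6.531 mV


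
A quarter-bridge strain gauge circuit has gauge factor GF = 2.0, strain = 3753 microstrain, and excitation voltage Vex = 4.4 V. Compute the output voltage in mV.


Quarter bridge output: Vout = (GF * epsilon * Vex) / 4.
Vout = (2.0 * 3753e-6 * 4.4) / 4
Vout = 0.0330264 / 4 V
Vout = 0.0082566 V = 8.2566 mV

8.2566 mV


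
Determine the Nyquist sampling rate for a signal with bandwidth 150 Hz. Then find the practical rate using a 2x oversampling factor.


By Nyquist theorem, fs_min = 2 * fmax.
fs_min = 2 * 150 = 300 Hz
Practical rate = 2 * fs_min = 2 * 300 = 600 Hz

fs_min = 300 Hz, fs_practical = 600 Hz


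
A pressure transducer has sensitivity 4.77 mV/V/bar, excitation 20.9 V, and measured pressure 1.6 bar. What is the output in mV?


Output = sensitivity * Vex * P.
Vout = 4.77 * 20.9 * 1.6
Vout = 99.693 * 1.6
Vout = 159.51 mV

159.51 mV


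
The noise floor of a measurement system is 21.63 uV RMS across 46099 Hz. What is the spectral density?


Noise spectral density = Vrms / sqrt(BW).
NSD = 21.63 / sqrt(46099)
NSD = 21.63 / 214.7068
NSD = 0.1007 uV/sqrt(Hz)

0.1007 uV/sqrt(Hz)


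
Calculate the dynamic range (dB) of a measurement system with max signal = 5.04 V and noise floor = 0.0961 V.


Dynamic range = 20 * log10(Vmax / Vnoise).
DR = 20 * log10(5.04 / 0.0961)
DR = 20 * log10(52.45)
DR = 34.39 dB

34.39 dB


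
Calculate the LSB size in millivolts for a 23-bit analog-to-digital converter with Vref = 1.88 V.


The resolution (LSB) of an ADC is Vref / 2^n.
LSB = 1.88 / 2^23
LSB = 1.88 / 8388608
LSB = 2.2e-07 V = 0.00022411 mV

0.00022411 mV


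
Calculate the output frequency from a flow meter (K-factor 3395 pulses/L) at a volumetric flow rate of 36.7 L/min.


Frequency = K * Q / 60 (converting L/min to L/s).
f = 3395 * 36.7 / 60
f = 124596.5 / 60
f = 2076.61 Hz

2076.61 Hz


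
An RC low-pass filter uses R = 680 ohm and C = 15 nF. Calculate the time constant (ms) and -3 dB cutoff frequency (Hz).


Time constant: tau = R * C.
tau = 680 * 1.50e-08 = 1.02e-05 s
tau = 0.0102 ms
Cutoff frequency: fc = 1 / (2*pi*R*C).
fc = 1 / (2*pi*1.02e-05) = 15603.43 Hz

tau = 0.0102 ms, fc = 15603.43 Hz


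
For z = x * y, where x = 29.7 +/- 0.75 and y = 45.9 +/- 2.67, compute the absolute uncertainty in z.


For a product z = x*y, the relative uncertainty is:
uz/z = sqrt((ux/x)^2 + (uy/y)^2)
Relative uncertainties: ux/x = 0.75/29.7 = 0.025253
uy/y = 2.67/45.9 = 0.05817
z = 29.7 * 45.9 = 1363.2
uz = 1363.2 * sqrt(0.025253^2 + 0.05817^2) = 86.449

86.449


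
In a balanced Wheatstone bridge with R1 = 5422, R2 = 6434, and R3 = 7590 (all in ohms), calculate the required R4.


At balance: R1*R4 = R2*R3, so R4 = R2*R3/R1.
R4 = 6434 * 7590 / 5422
R4 = 48834060 / 5422
R4 = 9006.65 ohm

9006.65 ohm


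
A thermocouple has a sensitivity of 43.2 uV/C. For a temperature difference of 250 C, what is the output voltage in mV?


The thermocouple output V = sensitivity * dT.
V = 43.2 uV/C * 250 C
V = 10800.0 uV
V = 10.8 mV

10.8 mV


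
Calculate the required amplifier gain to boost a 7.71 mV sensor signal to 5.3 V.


Gain = Vout / Vin (converting to same units).
G = 5.3 V / 7.71 mV
G = 5300.0 mV / 7.71 mV
G = 687.42

687.42


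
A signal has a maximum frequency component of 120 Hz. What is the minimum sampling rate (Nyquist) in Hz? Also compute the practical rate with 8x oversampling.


By Nyquist theorem, fs_min = 2 * fmax.
fs_min = 2 * 120 = 240 Hz
Practical rate = 8 * fs_min = 8 * 240 = 1920 Hz

fs_min = 240 Hz, fs_practical = 1920 Hz


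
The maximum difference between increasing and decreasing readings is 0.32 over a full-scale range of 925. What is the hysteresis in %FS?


Hysteresis = (max difference / full scale) * 100%.
H = (0.32 / 925) * 100
H = 0.035 %FS

0.035 %FS


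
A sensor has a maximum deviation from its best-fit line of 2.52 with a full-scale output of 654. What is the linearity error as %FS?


Linearity error = (max deviation / full scale) * 100%.
Linearity = (2.52 / 654) * 100
Linearity = 0.385 %FS

0.385 %FS


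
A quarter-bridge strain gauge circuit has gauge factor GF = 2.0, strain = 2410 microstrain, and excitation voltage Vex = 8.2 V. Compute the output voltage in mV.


Quarter bridge output: Vout = (GF * epsilon * Vex) / 4.
Vout = (2.0 * 2410e-6 * 8.2) / 4
Vout = 0.039524 / 4 V
Vout = 0.009881 V = 9.881 mV

9.881 mV


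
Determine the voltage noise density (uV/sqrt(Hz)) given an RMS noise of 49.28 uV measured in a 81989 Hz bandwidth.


Noise spectral density = Vrms / sqrt(BW).
NSD = 49.28 / sqrt(81989)
NSD = 49.28 / 286.3372
NSD = 0.1721 uV/sqrt(Hz)

0.1721 uV/sqrt(Hz)


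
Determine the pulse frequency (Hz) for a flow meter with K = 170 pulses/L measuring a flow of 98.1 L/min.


Frequency = K * Q / 60 (converting L/min to L/s).
f = 170 * 98.1 / 60
f = 16677.0 / 60
f = 277.95 Hz

277.95 Hz


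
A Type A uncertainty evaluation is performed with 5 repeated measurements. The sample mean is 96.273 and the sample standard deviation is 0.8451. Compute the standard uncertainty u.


The standard uncertainty for Type A evaluation is u = s / sqrt(n).
u = 0.8451 / sqrt(5)
u = 0.8451 / 2.2361
u = 0.3779

0.3779


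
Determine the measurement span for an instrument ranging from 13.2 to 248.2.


Span = upper range - lower range.
Span = 248.2 - (13.2)
Span = 235.0

235.0


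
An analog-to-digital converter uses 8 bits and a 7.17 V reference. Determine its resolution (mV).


The resolution (LSB) of an ADC is Vref / 2^n.
LSB = 7.17 / 2^8
LSB = 7.17 / 256
LSB = 0.02800781 V = 28.0078125 mV

28.0078125 mV


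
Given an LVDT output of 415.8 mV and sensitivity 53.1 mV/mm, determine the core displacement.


Displacement = Vout / sensitivity.
d = 415.8 / 53.1
d = 7.831 mm

7.831 mm


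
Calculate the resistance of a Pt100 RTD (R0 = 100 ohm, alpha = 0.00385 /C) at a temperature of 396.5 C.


The RTD equation: Rt = R0 * (1 + alpha * T).
Rt = 100 * (1 + 0.00385 * 396.5)
Rt = 100 * (1 + 1.526525)
Rt = 100 * 2.526525
Rt = 252.653 ohm

252.653 ohm


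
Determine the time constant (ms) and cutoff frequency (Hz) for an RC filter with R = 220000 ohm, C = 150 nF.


Time constant: tau = R * C.
tau = 220000 * 1.50e-07 = 0.033 s
tau = 33.0 ms
Cutoff frequency: fc = 1 / (2*pi*R*C).
fc = 1 / (2*pi*0.033) = 4.82 Hz

tau = 33.0 ms, fc = 4.82 Hz


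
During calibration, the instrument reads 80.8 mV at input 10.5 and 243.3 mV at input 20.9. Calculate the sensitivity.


Sensitivity = (y2 - y1) / (x2 - x1).
S = (243.3 - 80.8) / (20.9 - 10.5)
S = 162.5 / 10.4
S = 15.625 mV/unit

15.625 mV/unit


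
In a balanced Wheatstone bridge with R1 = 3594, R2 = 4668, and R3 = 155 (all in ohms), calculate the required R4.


At balance: R1*R4 = R2*R3, so R4 = R2*R3/R1.
R4 = 4668 * 155 / 3594
R4 = 723540 / 3594
R4 = 201.32 ohm

201.32 ohm


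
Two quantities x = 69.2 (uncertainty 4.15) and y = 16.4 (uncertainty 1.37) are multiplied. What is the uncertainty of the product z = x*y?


For a product z = x*y, the relative uncertainty is:
uz/z = sqrt((ux/x)^2 + (uy/y)^2)
Relative uncertainties: ux/x = 4.15/69.2 = 0.059971
uy/y = 1.37/16.4 = 0.083537
z = 69.2 * 16.4 = 1134.9
uz = 1134.9 * sqrt(0.059971^2 + 0.083537^2) = 116.705

116.705


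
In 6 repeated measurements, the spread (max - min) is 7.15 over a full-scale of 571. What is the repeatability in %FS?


Repeatability = (spread / full scale) * 100%.
R = (7.15 / 571) * 100
R = 1.252 %FS

1.252 %FS


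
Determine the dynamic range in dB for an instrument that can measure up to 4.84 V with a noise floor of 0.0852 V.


Dynamic range = 20 * log10(Vmax / Vnoise).
DR = 20 * log10(4.84 / 0.0852)
DR = 20 * log10(56.81)
DR = 35.09 dB

35.09 dB


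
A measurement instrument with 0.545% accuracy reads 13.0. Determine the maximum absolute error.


Absolute error = (accuracy% / 100) * reading.
Error = (0.545 / 100) * 13.0
Error = 0.00545 * 13.0
Error = 0.0708

0.0708


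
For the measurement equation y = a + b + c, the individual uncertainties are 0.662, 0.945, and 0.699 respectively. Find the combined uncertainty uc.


For a sum of independent quantities, uc = sqrt(u1^2 + u2^2 + u3^2).
uc = sqrt(0.662^2 + 0.945^2 + 0.699^2)
uc = sqrt(0.438244 + 0.893025 + 0.488601)
uc = 1.349

1.349


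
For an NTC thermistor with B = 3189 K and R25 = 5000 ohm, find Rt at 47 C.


NTC thermistor equation: Rt = R25 * exp(B * (1/T - 1/T25)).
T in Kelvin: 320.15 K, T25 = 298.15 K
1/T - 1/T25 = 1/320.15 - 1/298.15 = -0.00023048
B * (1/T - 1/T25) = 3189 * -0.00023048 = -0.735
Rt = 5000 * exp(-0.735) = 2397.5 ohm

2397.5 ohm


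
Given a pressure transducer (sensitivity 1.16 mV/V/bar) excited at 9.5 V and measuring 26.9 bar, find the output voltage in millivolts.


Output = sensitivity * Vex * P.
Vout = 1.16 * 9.5 * 26.9
Vout = 11.02 * 26.9
Vout = 296.44 mV

296.44 mV


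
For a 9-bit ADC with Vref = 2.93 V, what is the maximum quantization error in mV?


The maximum quantization error is +/- LSB/2.
LSB = Vref / 2^n = 2.93 / 512 = 0.00572266 V
Max error = LSB / 2 = 0.00572266 / 2 = 0.00286133 V
Max error = 2.8613 mV

2.8613 mV


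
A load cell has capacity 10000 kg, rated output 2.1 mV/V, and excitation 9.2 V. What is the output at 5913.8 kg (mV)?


Vout = rated_output * Vex * (load / capacity).
Vout = 2.1 * 9.2 * (5913.8 / 10000)
Vout = 2.1 * 9.2 * 0.59138
Vout = 11.425 mV

11.425 mV


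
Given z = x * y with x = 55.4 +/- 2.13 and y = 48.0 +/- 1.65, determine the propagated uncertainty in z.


For a product z = x*y, the relative uncertainty is:
uz/z = sqrt((ux/x)^2 + (uy/y)^2)
Relative uncertainties: ux/x = 2.13/55.4 = 0.038448
uy/y = 1.65/48.0 = 0.034375
z = 55.4 * 48.0 = 2659.2
uz = 2659.2 * sqrt(0.038448^2 + 0.034375^2) = 137.145

137.145


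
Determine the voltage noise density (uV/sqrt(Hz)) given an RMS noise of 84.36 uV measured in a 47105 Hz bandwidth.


Noise spectral density = Vrms / sqrt(BW).
NSD = 84.36 / sqrt(47105)
NSD = 84.36 / 217.0369
NSD = 0.3887 uV/sqrt(Hz)

0.3887 uV/sqrt(Hz)


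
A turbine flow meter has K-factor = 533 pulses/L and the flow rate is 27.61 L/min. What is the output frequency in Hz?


Frequency = K * Q / 60 (converting L/min to L/s).
f = 533 * 27.61 / 60
f = 14716.13 / 60
f = 245.27 Hz

245.27 Hz


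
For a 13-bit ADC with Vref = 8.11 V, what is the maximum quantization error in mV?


The maximum quantization error is +/- LSB/2.
LSB = Vref / 2^n = 8.11 / 8192 = 0.00098999 V
Max error = LSB / 2 = 0.00098999 / 2 = 0.000495 V
Max error = 0.495 mV

0.495 mV


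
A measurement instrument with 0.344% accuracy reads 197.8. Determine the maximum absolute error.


Absolute error = (accuracy% / 100) * reading.
Error = (0.344 / 100) * 197.8
Error = 0.00344 * 197.8
Error = 0.6804

0.6804


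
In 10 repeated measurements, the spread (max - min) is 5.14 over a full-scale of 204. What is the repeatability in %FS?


Repeatability = (spread / full scale) * 100%.
R = (5.14 / 204) * 100
R = 2.52 %FS

2.52 %FS


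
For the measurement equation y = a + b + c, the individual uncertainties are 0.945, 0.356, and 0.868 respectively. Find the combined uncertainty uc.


For a sum of independent quantities, uc = sqrt(u1^2 + u2^2 + u3^2).
uc = sqrt(0.945^2 + 0.356^2 + 0.868^2)
uc = sqrt(0.893025 + 0.126736 + 0.753424)
uc = 1.3316

1.3316


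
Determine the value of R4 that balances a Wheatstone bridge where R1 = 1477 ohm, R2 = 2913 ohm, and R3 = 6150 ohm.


At balance: R1*R4 = R2*R3, so R4 = R2*R3/R1.
R4 = 2913 * 6150 / 1477
R4 = 17914950 / 1477
R4 = 12129.28 ohm

12129.28 ohm


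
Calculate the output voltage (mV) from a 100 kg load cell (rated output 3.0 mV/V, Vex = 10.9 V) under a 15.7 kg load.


Vout = rated_output * Vex * (load / capacity).
Vout = 3.0 * 10.9 * (15.7 / 100)
Vout = 3.0 * 10.9 * 0.157
Vout = 5.134 mV

5.134 mV


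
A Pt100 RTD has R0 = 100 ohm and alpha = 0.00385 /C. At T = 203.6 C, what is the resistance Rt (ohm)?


The RTD equation: Rt = R0 * (1 + alpha * T).
Rt = 100 * (1 + 0.00385 * 203.6)
Rt = 100 * (1 + 0.78386)
Rt = 100 * 1.78386
Rt = 178.386 ohm

178.386 ohm


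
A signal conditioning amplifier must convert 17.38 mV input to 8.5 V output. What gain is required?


Gain = Vout / Vin (converting to same units).
G = 8.5 V / 17.38 mV
G = 8500.0 mV / 17.38 mV
G = 489.07

489.07


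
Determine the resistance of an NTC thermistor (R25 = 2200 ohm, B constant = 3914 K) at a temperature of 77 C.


NTC thermistor equation: Rt = R25 * exp(B * (1/T - 1/T25)).
T in Kelvin: 350.15 K, T25 = 298.15 K
1/T - 1/T25 = 1/350.15 - 1/298.15 = -0.0004981
B * (1/T - 1/T25) = 3914 * -0.0004981 = -1.9496
Rt = 2200 * exp(-1.9496) = 313.1 ohm

313.1 ohm


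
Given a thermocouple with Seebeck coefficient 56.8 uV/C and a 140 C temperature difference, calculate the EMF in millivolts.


The thermocouple output V = sensitivity * dT.
V = 56.8 uV/C * 140 C
V = 7952.0 uV
V = 7.952 mV

7.952 mV


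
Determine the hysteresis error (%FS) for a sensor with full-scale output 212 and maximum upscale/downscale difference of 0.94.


Hysteresis = (max difference / full scale) * 100%.
H = (0.94 / 212) * 100
H = 0.443 %FS

0.443 %FS


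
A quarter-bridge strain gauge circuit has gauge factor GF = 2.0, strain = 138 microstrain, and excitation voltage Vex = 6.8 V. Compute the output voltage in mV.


Quarter bridge output: Vout = (GF * epsilon * Vex) / 4.
Vout = (2.0 * 138e-6 * 6.8) / 4
Vout = 0.0018768 / 4 V
Vout = 0.0004692 V = 0.4692 mV

0.4692 mV


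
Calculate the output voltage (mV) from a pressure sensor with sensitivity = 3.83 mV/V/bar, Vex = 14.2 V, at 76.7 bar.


Output = sensitivity * Vex * P.
Vout = 3.83 * 14.2 * 76.7
Vout = 54.386 * 76.7
Vout = 4171.41 mV

4171.41 mV


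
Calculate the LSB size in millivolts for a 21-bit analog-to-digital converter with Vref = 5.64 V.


The resolution (LSB) of an ADC is Vref / 2^n.
LSB = 5.64 / 2^21
LSB = 5.64 / 2097152
LSB = 2.69e-06 V = 0.00268936 mV

0.00268936 mV


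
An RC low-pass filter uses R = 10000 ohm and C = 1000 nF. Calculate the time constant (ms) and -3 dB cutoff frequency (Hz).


Time constant: tau = R * C.
tau = 10000 * 1.00e-06 = 0.01 s
tau = 10.0 ms
Cutoff frequency: fc = 1 / (2*pi*R*C).
fc = 1 / (2*pi*0.01) = 15.92 Hz

tau = 10.0 ms, fc = 15.92 Hz


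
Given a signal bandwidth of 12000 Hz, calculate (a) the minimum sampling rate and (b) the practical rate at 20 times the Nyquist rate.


By Nyquist theorem, fs_min = 2 * fmax.
fs_min = 2 * 12000 = 24000 Hz
Practical rate = 20 * fs_min = 20 * 24000 = 480000 Hz

fs_min = 24000 Hz, fs_practical = 480000 Hz


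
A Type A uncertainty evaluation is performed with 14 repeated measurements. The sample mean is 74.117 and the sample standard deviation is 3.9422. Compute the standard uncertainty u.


The standard uncertainty for Type A evaluation is u = s / sqrt(n).
u = 3.9422 / sqrt(14)
u = 3.9422 / 3.7417
u = 1.0536

1.0536


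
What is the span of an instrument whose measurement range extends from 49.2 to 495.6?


Span = upper range - lower range.
Span = 495.6 - (49.2)
Span = 446.4

446.4


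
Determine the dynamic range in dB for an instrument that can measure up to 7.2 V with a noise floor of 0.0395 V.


Dynamic range = 20 * log10(Vmax / Vnoise).
DR = 20 * log10(7.2 / 0.0395)
DR = 20 * log10(182.28)
DR = 45.21 dB

45.21 dB


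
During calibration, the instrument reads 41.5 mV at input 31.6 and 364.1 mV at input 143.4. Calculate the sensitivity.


Sensitivity = (y2 - y1) / (x2 - x1).
S = (364.1 - 41.5) / (143.4 - 31.6)
S = 322.6 / 111.8
S = 2.8855 mV/unit

2.8855 mV/unit


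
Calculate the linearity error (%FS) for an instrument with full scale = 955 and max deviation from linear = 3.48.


Linearity error = (max deviation / full scale) * 100%.
Linearity = (3.48 / 955) * 100
Linearity = 0.364 %FS

0.364 %FS


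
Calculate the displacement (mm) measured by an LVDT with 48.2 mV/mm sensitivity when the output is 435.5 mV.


Displacement = Vout / sensitivity.
d = 435.5 / 48.2
d = 9.035 mm

9.035 mm


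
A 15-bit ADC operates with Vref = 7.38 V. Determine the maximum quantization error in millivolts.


The maximum quantization error is +/- LSB/2.
LSB = Vref / 2^n = 7.38 / 32768 = 0.00022522 V
Max error = LSB / 2 = 0.00022522 / 2 = 0.00011261 V
Max error = 0.1126 mV

0.1126 mV


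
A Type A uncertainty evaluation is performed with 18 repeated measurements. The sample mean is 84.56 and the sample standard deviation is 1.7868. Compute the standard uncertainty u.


The standard uncertainty for Type A evaluation is u = s / sqrt(n).
u = 1.7868 / sqrt(18)
u = 1.7868 / 4.2426
u = 0.4212

0.4212


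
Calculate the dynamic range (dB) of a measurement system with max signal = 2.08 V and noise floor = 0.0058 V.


Dynamic range = 20 * log10(Vmax / Vnoise).
DR = 20 * log10(2.08 / 0.0058)
DR = 20 * log10(358.62)
DR = 51.09 dB

51.09 dB


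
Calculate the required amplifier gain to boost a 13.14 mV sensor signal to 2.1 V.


Gain = Vout / Vin (converting to same units).
G = 2.1 V / 13.14 mV
G = 2100.0 mV / 13.14 mV
G = 159.82

159.82


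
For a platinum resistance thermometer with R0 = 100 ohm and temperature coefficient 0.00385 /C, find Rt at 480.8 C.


The RTD equation: Rt = R0 * (1 + alpha * T).
Rt = 100 * (1 + 0.00385 * 480.8)
Rt = 100 * (1 + 1.85108)
Rt = 100 * 2.85108
Rt = 285.108 ohm

285.108 ohm


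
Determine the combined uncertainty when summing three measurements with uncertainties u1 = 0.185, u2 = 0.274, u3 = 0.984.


For a sum of independent quantities, uc = sqrt(u1^2 + u2^2 + u3^2).
uc = sqrt(0.185^2 + 0.274^2 + 0.984^2)
uc = sqrt(0.034225 + 0.075076 + 0.968256)
uc = 1.0381

1.0381


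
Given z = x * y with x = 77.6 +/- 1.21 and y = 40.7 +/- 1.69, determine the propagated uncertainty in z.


For a product z = x*y, the relative uncertainty is:
uz/z = sqrt((ux/x)^2 + (uy/y)^2)
Relative uncertainties: ux/x = 1.21/77.6 = 0.015593
uy/y = 1.69/40.7 = 0.041523
z = 77.6 * 40.7 = 3158.3
uz = 3158.3 * sqrt(0.015593^2 + 0.041523^2) = 140.086

140.086


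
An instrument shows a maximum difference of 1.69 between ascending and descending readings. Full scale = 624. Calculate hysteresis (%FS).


Hysteresis = (max difference / full scale) * 100%.
H = (1.69 / 624) * 100
H = 0.271 %FS

0.271 %FS


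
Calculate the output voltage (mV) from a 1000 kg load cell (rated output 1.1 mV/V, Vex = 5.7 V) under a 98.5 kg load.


Vout = rated_output * Vex * (load / capacity).
Vout = 1.1 * 5.7 * (98.5 / 1000)
Vout = 1.1 * 5.7 * 0.0985
Vout = 0.618 mV

0.618 mV


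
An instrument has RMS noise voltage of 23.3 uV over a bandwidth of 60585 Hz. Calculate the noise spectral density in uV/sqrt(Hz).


Noise spectral density = Vrms / sqrt(BW).
NSD = 23.3 / sqrt(60585)
NSD = 23.3 / 246.1402
NSD = 0.0947 uV/sqrt(Hz)

0.0947 uV/sqrt(Hz)


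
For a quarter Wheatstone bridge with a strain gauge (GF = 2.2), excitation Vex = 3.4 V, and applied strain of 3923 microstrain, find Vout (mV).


Quarter bridge output: Vout = (GF * epsilon * Vex) / 4.
Vout = (2.2 * 3923e-6 * 3.4) / 4
Vout = 0.02934404 / 4 V
Vout = 0.00733601 V = 7.336 mV

7.336 mV


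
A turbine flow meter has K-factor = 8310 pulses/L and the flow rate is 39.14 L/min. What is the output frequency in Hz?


Frequency = K * Q / 60 (converting L/min to L/s).
f = 8310 * 39.14 / 60
f = 325253.4 / 60
f = 5420.89 Hz

5420.89 Hz


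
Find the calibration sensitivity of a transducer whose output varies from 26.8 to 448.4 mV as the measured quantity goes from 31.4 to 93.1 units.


Sensitivity = (y2 - y1) / (x2 - x1).
S = (448.4 - 26.8) / (93.1 - 31.4)
S = 421.6 / 61.7
S = 6.8331 mV/unit

6.8331 mV/unit


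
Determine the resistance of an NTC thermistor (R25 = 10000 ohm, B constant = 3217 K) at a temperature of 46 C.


NTC thermistor equation: Rt = R25 * exp(B * (1/T - 1/T25)).
T in Kelvin: 319.15 K, T25 = 298.15 K
1/T - 1/T25 = 1/319.15 - 1/298.15 = -0.00022069
B * (1/T - 1/T25) = 3217 * -0.00022069 = -0.71
Rt = 10000 * exp(-0.71) = 4916.6 ohm

4916.6 ohm


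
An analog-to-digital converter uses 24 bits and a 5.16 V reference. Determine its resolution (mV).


The resolution (LSB) of an ADC is Vref / 2^n.
LSB = 5.16 / 2^24
LSB = 5.16 / 16777216
LSB = 3.1e-07 V = 0.00030756 mV

0.00030756 mV


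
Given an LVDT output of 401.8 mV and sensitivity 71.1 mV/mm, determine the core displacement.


Displacement = Vout / sensitivity.
d = 401.8 / 71.1
d = 5.651 mm

5.651 mm


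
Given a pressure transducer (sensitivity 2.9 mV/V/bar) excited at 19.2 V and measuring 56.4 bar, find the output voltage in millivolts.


Output = sensitivity * Vex * P.
Vout = 2.9 * 19.2 * 56.4
Vout = 55.68 * 56.4
Vout = 3140.35 mV

3140.35 mV


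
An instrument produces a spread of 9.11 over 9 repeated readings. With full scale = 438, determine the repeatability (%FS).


Repeatability = (spread / full scale) * 100%.
R = (9.11 / 438) * 100
R = 2.08 %FS

2.08 %FS


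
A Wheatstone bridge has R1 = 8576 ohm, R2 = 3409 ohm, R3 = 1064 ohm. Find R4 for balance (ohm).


At balance: R1*R4 = R2*R3, so R4 = R2*R3/R1.
R4 = 3409 * 1064 / 8576
R4 = 3627176 / 8576
R4 = 422.94 ohm

422.94 ohm


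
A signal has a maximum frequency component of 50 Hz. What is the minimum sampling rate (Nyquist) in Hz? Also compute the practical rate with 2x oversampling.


By Nyquist theorem, fs_min = 2 * fmax.
fs_min = 2 * 50 = 100 Hz
Practical rate = 2 * fs_min = 2 * 100 = 200 Hz

fs_min = 100 Hz, fs_practical = 200 Hz


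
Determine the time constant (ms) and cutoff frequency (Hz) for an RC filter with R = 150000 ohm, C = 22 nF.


Time constant: tau = R * C.
tau = 150000 * 2.20e-08 = 0.0033 s
tau = 3.3 ms
Cutoff frequency: fc = 1 / (2*pi*R*C).
fc = 1 / (2*pi*0.0033) = 48.23 Hz

tau = 3.3 ms, fc = 48.23 Hz


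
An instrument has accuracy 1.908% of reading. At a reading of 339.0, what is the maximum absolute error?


Absolute error = (accuracy% / 100) * reading.
Error = (1.908 / 100) * 339.0
Error = 0.01908 * 339.0
Error = 6.4681

6.4681


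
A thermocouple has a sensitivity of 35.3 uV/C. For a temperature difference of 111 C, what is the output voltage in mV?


The thermocouple output V = sensitivity * dT.
V = 35.3 uV/C * 111 C
V = 3918.3 uV
V = 3.918 mV

3.918 mV


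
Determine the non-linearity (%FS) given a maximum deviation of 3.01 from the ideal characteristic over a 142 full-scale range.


Linearity error = (max deviation / full scale) * 100%.
Linearity = (3.01 / 142) * 100
Linearity = 2.12 %FS

2.12 %FS


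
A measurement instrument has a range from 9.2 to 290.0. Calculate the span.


Span = upper range - lower range.
Span = 290.0 - (9.2)
Span = 280.8

280.8


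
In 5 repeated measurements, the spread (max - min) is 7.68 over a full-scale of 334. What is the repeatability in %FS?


Repeatability = (spread / full scale) * 100%.
R = (7.68 / 334) * 100
R = 2.299 %FS

2.299 %FS


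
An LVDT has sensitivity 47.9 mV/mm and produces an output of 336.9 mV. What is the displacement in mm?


Displacement = Vout / sensitivity.
d = 336.9 / 47.9
d = 7.033 mm

7.033 mm


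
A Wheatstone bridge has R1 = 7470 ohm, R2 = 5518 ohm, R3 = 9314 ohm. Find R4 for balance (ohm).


At balance: R1*R4 = R2*R3, so R4 = R2*R3/R1.
R4 = 5518 * 9314 / 7470
R4 = 51394652 / 7470
R4 = 6880.14 ohm

6880.14 ohm


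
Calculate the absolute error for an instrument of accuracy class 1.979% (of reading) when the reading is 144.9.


Absolute error = (accuracy% / 100) * reading.
Error = (1.979 / 100) * 144.9
Error = 0.01979 * 144.9
Error = 2.8676

2.8676


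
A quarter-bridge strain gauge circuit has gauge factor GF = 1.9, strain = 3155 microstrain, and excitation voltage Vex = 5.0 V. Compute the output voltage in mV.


Quarter bridge output: Vout = (GF * epsilon * Vex) / 4.
Vout = (1.9 * 3155e-6 * 5.0) / 4
Vout = 0.0299725 / 4 V
Vout = 0.00749312 V = 7.4931 mV

7.4931 mV


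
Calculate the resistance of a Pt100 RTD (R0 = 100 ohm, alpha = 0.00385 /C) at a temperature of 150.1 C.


The RTD equation: Rt = R0 * (1 + alpha * T).
Rt = 100 * (1 + 0.00385 * 150.1)
Rt = 100 * (1 + 0.577885)
Rt = 100 * 1.577885
Rt = 157.788 ohm

157.788 ohm


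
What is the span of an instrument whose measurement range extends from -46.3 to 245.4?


Span = upper range - lower range.
Span = 245.4 - (-46.3)
Span = 291.7

291.7


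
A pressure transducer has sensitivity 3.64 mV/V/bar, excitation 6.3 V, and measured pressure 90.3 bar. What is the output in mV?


Output = sensitivity * Vex * P.
Vout = 3.64 * 6.3 * 90.3
Vout = 22.932 * 90.3
Vout = 2070.76 mV

2070.76 mV


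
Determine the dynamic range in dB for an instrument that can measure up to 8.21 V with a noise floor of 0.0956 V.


Dynamic range = 20 * log10(Vmax / Vnoise).
DR = 20 * log10(8.21 / 0.0956)
DR = 20 * log10(85.88)
DR = 38.68 dB

38.68 dB


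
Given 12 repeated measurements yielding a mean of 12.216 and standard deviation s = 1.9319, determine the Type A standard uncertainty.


The standard uncertainty for Type A evaluation is u = s / sqrt(n).
u = 1.9319 / sqrt(12)
u = 1.9319 / 3.4641
u = 0.5577

0.5577


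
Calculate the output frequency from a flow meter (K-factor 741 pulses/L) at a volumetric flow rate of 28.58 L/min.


Frequency = K * Q / 60 (converting L/min to L/s).
f = 741 * 28.58 / 60
f = 21177.78 / 60
f = 352.96 Hz

352.96 Hz


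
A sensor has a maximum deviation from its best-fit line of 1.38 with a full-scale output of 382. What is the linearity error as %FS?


Linearity error = (max deviation / full scale) * 100%.
Linearity = (1.38 / 382) * 100
Linearity = 0.361 %FS

0.361 %FS


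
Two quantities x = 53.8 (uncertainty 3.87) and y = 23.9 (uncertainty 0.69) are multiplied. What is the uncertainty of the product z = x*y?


For a product z = x*y, the relative uncertainty is:
uz/z = sqrt((ux/x)^2 + (uy/y)^2)
Relative uncertainties: ux/x = 3.87/53.8 = 0.071933
uy/y = 0.69/23.9 = 0.02887
z = 53.8 * 23.9 = 1285.8
uz = 1285.8 * sqrt(0.071933^2 + 0.02887^2) = 99.664

99.664


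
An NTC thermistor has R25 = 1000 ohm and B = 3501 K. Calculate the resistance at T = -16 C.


NTC thermistor equation: Rt = R25 * exp(B * (1/T - 1/T25)).
T in Kelvin: 257.15 K, T25 = 298.15 K
1/T - 1/T25 = 1/257.15 - 1/298.15 = 0.00053476
B * (1/T - 1/T25) = 3501 * 0.00053476 = 1.8722
Rt = 1000 * exp(1.8722) = 6502.7 ohm

6502.7 ohm


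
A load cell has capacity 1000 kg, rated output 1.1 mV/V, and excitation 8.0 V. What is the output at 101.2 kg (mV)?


Vout = rated_output * Vex * (load / capacity).
Vout = 1.1 * 8.0 * (101.2 / 1000)
Vout = 1.1 * 8.0 * 0.1012
Vout = 0.891 mV

0.891 mV


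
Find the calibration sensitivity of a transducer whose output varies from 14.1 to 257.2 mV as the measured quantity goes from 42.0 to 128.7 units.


Sensitivity = (y2 - y1) / (x2 - x1).
S = (257.2 - 14.1) / (128.7 - 42.0)
S = 243.1 / 86.7
S = 2.8039 mV/unit

2.8039 mV/unit


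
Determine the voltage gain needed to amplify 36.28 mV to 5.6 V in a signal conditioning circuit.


Gain = Vout / Vin (converting to same units).
G = 5.6 V / 36.28 mV
G = 5600.0 mV / 36.28 mV
G = 154.36

154.36


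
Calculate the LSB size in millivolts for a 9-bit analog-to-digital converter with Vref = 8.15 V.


The resolution (LSB) of an ADC is Vref / 2^n.
LSB = 8.15 / 2^9
LSB = 8.15 / 512
LSB = 0.01591797 V = 15.91796875 mV

15.91796875 mV


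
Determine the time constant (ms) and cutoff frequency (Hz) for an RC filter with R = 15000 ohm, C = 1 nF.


Time constant: tau = R * C.
tau = 15000 * 1.00e-09 = 1.5e-05 s
tau = 0.015 ms
Cutoff frequency: fc = 1 / (2*pi*R*C).
fc = 1 / (2*pi*1.5e-05) = 10610.33 Hz

tau = 0.015 ms, fc = 10610.33 Hz


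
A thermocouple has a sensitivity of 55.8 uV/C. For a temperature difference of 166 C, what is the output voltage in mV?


The thermocouple output V = sensitivity * dT.
V = 55.8 uV/C * 166 C
V = 9262.8 uV
V = 9.263 mV

9.263 mV


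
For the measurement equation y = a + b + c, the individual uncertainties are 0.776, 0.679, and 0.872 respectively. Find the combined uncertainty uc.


For a sum of independent quantities, uc = sqrt(u1^2 + u2^2 + u3^2).
uc = sqrt(0.776^2 + 0.679^2 + 0.872^2)
uc = sqrt(0.602176 + 0.461041 + 0.760384)
uc = 1.3504

1.3504


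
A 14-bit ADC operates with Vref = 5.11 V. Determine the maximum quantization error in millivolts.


The maximum quantization error is +/- LSB/2.
LSB = Vref / 2^n = 5.11 / 16384 = 0.00031189 V
Max error = LSB / 2 = 0.00031189 / 2 = 0.00015594 V
Max error = 0.1559 mV

0.1559 mV


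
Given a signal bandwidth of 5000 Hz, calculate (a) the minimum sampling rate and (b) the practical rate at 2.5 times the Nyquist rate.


By Nyquist theorem, fs_min = 2 * fmax.
fs_min = 2 * 5000 = 10000 Hz
Practical rate = 2.5 * fs_min = 2.5 * 10000 = 25000 Hz

fs_min = 10000 Hz, fs_practical = 25000 Hz


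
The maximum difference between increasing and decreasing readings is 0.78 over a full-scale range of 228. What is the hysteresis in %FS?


Hysteresis = (max difference / full scale) * 100%.
H = (0.78 / 228) * 100
H = 0.342 %FS

0.342 %FS


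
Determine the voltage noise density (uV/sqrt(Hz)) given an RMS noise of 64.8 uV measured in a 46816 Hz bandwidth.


Noise spectral density = Vrms / sqrt(BW).
NSD = 64.8 / sqrt(46816)
NSD = 64.8 / 216.3701
NSD = 0.2995 uV/sqrt(Hz)

0.2995 uV/sqrt(Hz)


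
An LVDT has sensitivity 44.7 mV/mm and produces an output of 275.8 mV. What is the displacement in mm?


Displacement = Vout / sensitivity.
d = 275.8 / 44.7
d = 6.17 mm

6.17 mm


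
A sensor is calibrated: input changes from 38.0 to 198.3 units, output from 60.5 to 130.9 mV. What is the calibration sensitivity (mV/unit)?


Sensitivity = (y2 - y1) / (x2 - x1).
S = (130.9 - 60.5) / (198.3 - 38.0)
S = 70.4 / 160.3
S = 0.4392 mV/unit

0.4392 mV/unit


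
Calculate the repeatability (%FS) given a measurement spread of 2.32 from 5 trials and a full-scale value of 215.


Repeatability = (spread / full scale) * 100%.
R = (2.32 / 215) * 100
R = 1.079 %FS

1.079 %FS


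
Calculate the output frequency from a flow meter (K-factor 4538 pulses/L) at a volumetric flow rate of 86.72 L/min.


Frequency = K * Q / 60 (converting L/min to L/s).
f = 4538 * 86.72 / 60
f = 393535.36 / 60
f = 6558.92 Hz

6558.92 Hz


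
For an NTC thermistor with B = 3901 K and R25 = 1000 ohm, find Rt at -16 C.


NTC thermistor equation: Rt = R25 * exp(B * (1/T - 1/T25)).
T in Kelvin: 257.15 K, T25 = 298.15 K
1/T - 1/T25 = 1/257.15 - 1/298.15 = 0.00053476
B * (1/T - 1/T25) = 3901 * 0.00053476 = 2.0861
Rt = 1000 * exp(2.0861) = 8053.6 ohm

8053.6 ohm


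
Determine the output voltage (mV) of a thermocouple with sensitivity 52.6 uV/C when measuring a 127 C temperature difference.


The thermocouple output V = sensitivity * dT.
V = 52.6 uV/C * 127 C
V = 6680.2 uV
V = 6.68 mV

6.68 mV


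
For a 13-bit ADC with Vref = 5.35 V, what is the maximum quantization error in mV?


The maximum quantization error is +/- LSB/2.
LSB = Vref / 2^n = 5.35 / 8192 = 0.00065308 V
Max error = LSB / 2 = 0.00065308 / 2 = 0.00032654 V
Max error = 0.3265 mV

0.3265 mV


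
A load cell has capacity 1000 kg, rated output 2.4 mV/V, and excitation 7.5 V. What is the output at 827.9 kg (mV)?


Vout = rated_output * Vex * (load / capacity).
Vout = 2.4 * 7.5 * (827.9 / 1000)
Vout = 2.4 * 7.5 * 0.8279
Vout = 14.902 mV

14.902 mV


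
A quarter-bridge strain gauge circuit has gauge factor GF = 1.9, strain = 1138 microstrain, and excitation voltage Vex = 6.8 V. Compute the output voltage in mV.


Quarter bridge output: Vout = (GF * epsilon * Vex) / 4.
Vout = (1.9 * 1138e-6 * 6.8) / 4
Vout = 0.01470296 / 4 V
Vout = 0.00367574 V = 3.6757 mV

3.6757 mV


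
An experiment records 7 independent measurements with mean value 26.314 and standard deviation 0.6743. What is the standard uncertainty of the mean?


The standard uncertainty for Type A evaluation is u = s / sqrt(n).
u = 0.6743 / sqrt(7)
u = 0.6743 / 2.6458
u = 0.2549

0.2549


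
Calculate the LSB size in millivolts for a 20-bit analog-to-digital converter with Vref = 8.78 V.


The resolution (LSB) of an ADC is Vref / 2^n.
LSB = 8.78 / 2^20
LSB = 8.78 / 1048576
LSB = 8.37e-06 V = 0.00837326 mV

0.00837326 mV


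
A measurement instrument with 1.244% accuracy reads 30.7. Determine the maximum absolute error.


Absolute error = (accuracy% / 100) * reading.
Error = (1.244 / 100) * 30.7
Error = 0.01244 * 30.7
Error = 0.3819

0.3819


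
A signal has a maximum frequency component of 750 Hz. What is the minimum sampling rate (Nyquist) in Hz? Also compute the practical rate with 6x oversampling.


By Nyquist theorem, fs_min = 2 * fmax.
fs_min = 2 * 750 = 1500 Hz
Practical rate = 6 * fs_min = 6 * 1500 = 9000 Hz

fs_min = 1500 Hz, fs_practical = 9000 Hz


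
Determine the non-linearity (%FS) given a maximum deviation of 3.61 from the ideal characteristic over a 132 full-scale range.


Linearity error = (max deviation / full scale) * 100%.
Linearity = (3.61 / 132) * 100
Linearity = 2.735 %FS

2.735 %FS


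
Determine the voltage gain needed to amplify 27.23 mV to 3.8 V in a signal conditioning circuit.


Gain = Vout / Vin (converting to same units).
G = 3.8 V / 27.23 mV
G = 3800.0 mV / 27.23 mV
G = 139.55

139.55


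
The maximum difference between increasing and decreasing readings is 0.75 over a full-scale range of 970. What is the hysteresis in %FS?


Hysteresis = (max difference / full scale) * 100%.
H = (0.75 / 970) * 100
H = 0.077 %FS

0.077 %FS


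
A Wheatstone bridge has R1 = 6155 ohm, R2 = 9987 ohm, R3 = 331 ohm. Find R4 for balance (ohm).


At balance: R1*R4 = R2*R3, so R4 = R2*R3/R1.
R4 = 9987 * 331 / 6155
R4 = 3305697 / 6155
R4 = 537.08 ohm

537.08 ohm


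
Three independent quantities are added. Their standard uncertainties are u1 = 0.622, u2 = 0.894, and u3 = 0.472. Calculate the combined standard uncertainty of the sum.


For a sum of independent quantities, uc = sqrt(u1^2 + u2^2 + u3^2).
uc = sqrt(0.622^2 + 0.894^2 + 0.472^2)
uc = sqrt(0.386884 + 0.799236 + 0.222784)
uc = 1.187

1.187


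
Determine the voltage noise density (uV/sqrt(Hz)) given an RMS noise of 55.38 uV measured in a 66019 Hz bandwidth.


Noise spectral density = Vrms / sqrt(BW).
NSD = 55.38 / sqrt(66019)
NSD = 55.38 / 256.9416
NSD = 0.2155 uV/sqrt(Hz)

0.2155 uV/sqrt(Hz)


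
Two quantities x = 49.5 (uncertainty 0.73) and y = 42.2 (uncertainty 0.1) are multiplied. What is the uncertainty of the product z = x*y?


For a product z = x*y, the relative uncertainty is:
uz/z = sqrt((ux/x)^2 + (uy/y)^2)
Relative uncertainties: ux/x = 0.73/49.5 = 0.014747
uy/y = 0.1/42.2 = 0.00237
z = 49.5 * 42.2 = 2088.9
uz = 2088.9 * sqrt(0.014747^2 + 0.00237^2) = 31.201

31.201


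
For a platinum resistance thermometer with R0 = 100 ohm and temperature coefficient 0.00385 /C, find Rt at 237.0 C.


The RTD equation: Rt = R0 * (1 + alpha * T).
Rt = 100 * (1 + 0.00385 * 237.0)
Rt = 100 * (1 + 0.91245)
Rt = 100 * 1.91245
Rt = 191.245 ohm

191.245 ohm


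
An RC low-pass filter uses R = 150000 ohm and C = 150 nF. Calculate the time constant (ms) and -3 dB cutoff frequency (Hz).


Time constant: tau = R * C.
tau = 150000 * 1.50e-07 = 0.0225 s
tau = 22.5 ms
Cutoff frequency: fc = 1 / (2*pi*R*C).
fc = 1 / (2*pi*0.0225) = 7.07 Hz

tau = 22.5 ms, fc = 7.07 Hz


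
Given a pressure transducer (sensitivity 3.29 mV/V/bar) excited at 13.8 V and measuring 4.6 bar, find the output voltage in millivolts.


Output = sensitivity * Vex * P.
Vout = 3.29 * 13.8 * 4.6
Vout = 45.402 * 4.6
Vout = 208.85 mV

208.85 mV


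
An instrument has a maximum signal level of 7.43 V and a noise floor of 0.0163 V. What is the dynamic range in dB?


Dynamic range = 20 * log10(Vmax / Vnoise).
DR = 20 * log10(7.43 / 0.0163)
DR = 20 * log10(455.83)
DR = 53.18 dB

53.18 dB


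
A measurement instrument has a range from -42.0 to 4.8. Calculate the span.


Span = upper range - lower range.
Span = 4.8 - (-42.0)
Span = 46.8

46.8


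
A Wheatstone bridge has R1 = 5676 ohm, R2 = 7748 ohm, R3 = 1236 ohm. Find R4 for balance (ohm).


At balance: R1*R4 = R2*R3, so R4 = R2*R3/R1.
R4 = 7748 * 1236 / 5676
R4 = 9576528 / 5676
R4 = 1687.2 ohm

1687.2 ohm


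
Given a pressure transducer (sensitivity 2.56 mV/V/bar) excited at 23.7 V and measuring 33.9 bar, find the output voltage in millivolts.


Output = sensitivity * Vex * P.
Vout = 2.56 * 23.7 * 33.9
Vout = 60.672 * 33.9
Vout = 2056.78 mV

2056.78 mV


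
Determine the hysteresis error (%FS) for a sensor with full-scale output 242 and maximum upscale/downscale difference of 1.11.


Hysteresis = (max difference / full scale) * 100%.
H = (1.11 / 242) * 100
H = 0.459 %FS

0.459 %FS


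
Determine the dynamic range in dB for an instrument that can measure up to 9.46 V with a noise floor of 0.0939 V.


Dynamic range = 20 * log10(Vmax / Vnoise).
DR = 20 * log10(9.46 / 0.0939)
DR = 20 * log10(100.75)
DR = 40.06 dB

40.06 dB


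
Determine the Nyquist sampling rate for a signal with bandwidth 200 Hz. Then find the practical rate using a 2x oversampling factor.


By Nyquist theorem, fs_min = 2 * fmax.
fs_min = 2 * 200 = 400 Hz
Practical rate = 2 * fs_min = 2 * 400 = 800 Hz

fs_min = 400 Hz, fs_practical = 800 Hz


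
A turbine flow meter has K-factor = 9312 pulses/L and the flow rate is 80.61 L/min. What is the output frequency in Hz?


Frequency = K * Q / 60 (converting L/min to L/s).
f = 9312 * 80.61 / 60
f = 750640.32 / 60
f = 12510.67 Hz

12510.67 Hz


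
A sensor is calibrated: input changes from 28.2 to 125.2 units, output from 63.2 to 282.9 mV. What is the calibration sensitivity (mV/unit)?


Sensitivity = (y2 - y1) / (x2 - x1).
S = (282.9 - 63.2) / (125.2 - 28.2)
S = 219.7 / 97.0
S = 2.2649 mV/unit

2.2649 mV/unit


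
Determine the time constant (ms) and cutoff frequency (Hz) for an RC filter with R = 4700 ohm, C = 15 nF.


Time constant: tau = R * C.
tau = 4700 * 1.50e-08 = 7.05e-05 s
tau = 0.0705 ms
Cutoff frequency: fc = 1 / (2*pi*R*C).
fc = 1 / (2*pi*7.05e-05) = 2257.52 Hz

tau = 0.0705 ms, fc = 2257.52 Hz
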